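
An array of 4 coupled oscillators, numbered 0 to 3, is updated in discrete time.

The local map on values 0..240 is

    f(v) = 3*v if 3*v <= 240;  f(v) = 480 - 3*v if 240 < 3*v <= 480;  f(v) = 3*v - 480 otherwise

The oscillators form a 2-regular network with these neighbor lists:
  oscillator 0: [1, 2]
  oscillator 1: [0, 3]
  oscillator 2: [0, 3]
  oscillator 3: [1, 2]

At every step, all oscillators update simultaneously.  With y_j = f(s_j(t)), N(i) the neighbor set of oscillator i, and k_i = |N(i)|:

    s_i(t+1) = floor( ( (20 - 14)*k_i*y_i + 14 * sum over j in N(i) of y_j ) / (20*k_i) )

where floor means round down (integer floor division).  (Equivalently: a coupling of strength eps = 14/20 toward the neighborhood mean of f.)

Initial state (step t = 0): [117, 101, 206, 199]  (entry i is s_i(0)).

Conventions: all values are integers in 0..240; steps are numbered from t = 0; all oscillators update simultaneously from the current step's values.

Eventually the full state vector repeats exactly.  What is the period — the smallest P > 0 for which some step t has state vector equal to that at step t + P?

Simulating step by step:
t=0: [117, 101, 206, 199]
t=1: [148, 139, 127, 145]
t=2: [67, 47, 58, 70]
t=3: [170, 186, 196, 173]
t=4: [74, 47, 56, 76]
t=5: [174, 199, 207, 176]
t=6: [102, 66, 73, 104]
t=7: [198, 179, 185, 196]
t=8: [80, 94, 100, 78]
t=9: [204, 225, 219, 202]
t=10: [169, 148, 143, 168]
t=11: [38, 28, 33, 37]
t=12: [98, 103, 108, 97]
t=13: [170, 182, 178, 171]
t=14: [51, 41, 38, 51]
t=15: [128, 144, 141, 128]
t=16: [65, 81, 84, 65]
t=17: [221, 207, 204, 221]
t=18: [150, 170, 167, 150]
t=19: [26, 30, 27, 26]
t=20: [83, 81, 78, 83]
t=21: [234, 232, 231, 234]
t=22: [216, 220, 219, 216]
t=23: [175, 171, 170, 175]
t=24: [35, 41, 40, 35]
t=25: [116, 110, 109, 116]
t=26: [145, 137, 138, 145]
t=27: [60, 52, 51, 60]
t=28: [162, 172, 171, 162]
t=29: [25, 15, 14, 25]
t=30: [52, 66, 65, 52]
t=31: [184, 168, 167, 184]
t=32: [37, 57, 56, 37]
t=33: [151, 129, 128, 151]
t=34: [74, 46, 47, 74]
t=35: [164, 196, 197, 164]
t=36: [80, 40, 41, 80]
t=37: [157, 204, 204, 157]
t=38: [95, 45, 45, 95]
t=39: [153, 177, 177, 153]
t=40: [42, 30, 30, 42]
t=41: [100, 115, 115, 100]
t=42: [148, 166, 166, 148]
t=43: [23, 30, 30, 23]
t=44: [83, 75, 75, 83]
t=45: [226, 229, 229, 226]
t=46: [204, 200, 200, 204]
t=47: [123, 128, 128, 123]
t=48: [100, 106, 106, 100]
t=49: [167, 174, 174, 167]
t=50: [35, 27, 27, 35]
t=51: [88, 97, 97, 88]
t=52: [197, 207, 207, 197]
t=53: [132, 120, 120, 132]
t=54: [109, 94, 94, 109]
t=55: [184, 166, 166, 184]
t=56: [34, 55, 55, 34]
t=57: [146, 120, 120, 146]
t=58: [96, 65, 65, 96]
t=59: [194, 192, 192, 194]
t=60: [97, 100, 100, 97]
t=61: [182, 186, 186, 182]
t=62: [74, 69, 69, 74]
t=63: [211, 217, 217, 211]
t=64: [165, 158, 158, 165]
t=65: [8, 12, 12, 8]
t=66: [32, 27, 27, 32]
t=67: [85, 91, 91, 85]
t=68: [212, 219, 219, 212]
t=69: [170, 162, 162, 170]
t=70: [13, 22, 22, 13]
t=71: [57, 47, 47, 57]
t=72: [150, 162, 162, 150]
t=73: [13, 22, 22, 13]

Answer: 3
Key observation: The state at step 70, [13, 22, 22, 13], reappears at step 73 — and no state repeats earlier — so the cycle the system enters has period 3.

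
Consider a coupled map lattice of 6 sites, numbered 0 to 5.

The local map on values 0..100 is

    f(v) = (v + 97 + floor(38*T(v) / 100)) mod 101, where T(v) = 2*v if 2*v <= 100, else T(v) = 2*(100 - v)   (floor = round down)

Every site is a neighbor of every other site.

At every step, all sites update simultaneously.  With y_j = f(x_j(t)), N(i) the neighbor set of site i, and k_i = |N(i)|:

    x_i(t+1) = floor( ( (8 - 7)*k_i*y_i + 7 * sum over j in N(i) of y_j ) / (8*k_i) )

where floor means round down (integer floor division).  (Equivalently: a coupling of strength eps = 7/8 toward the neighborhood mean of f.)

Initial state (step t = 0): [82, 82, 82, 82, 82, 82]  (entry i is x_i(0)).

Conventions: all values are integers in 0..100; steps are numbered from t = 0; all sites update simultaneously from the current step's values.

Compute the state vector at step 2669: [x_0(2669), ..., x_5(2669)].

Simulating step by step:
t=0: [82, 82, 82, 82, 82, 82]
t=1: [91, 91, 91, 91, 91, 91]
t=2: [93, 93, 93, 93, 93, 93]
t=3: [94, 94, 94, 94, 94, 94]
t=4: [94, 94, 94, 94, 94, 94]

Answer: [94, 94, 94, 94, 94, 94]
Key observation: The state at step 3, [94, 94, 94, 94, 94, 94], reappears at step 4: the system is in a cycle of period 1 from step 3 on.  Therefore the state at step 2669 equals the state at step 3 + ((2669 - 3) mod 1) = 3, which is [94, 94, 94, 94, 94, 94].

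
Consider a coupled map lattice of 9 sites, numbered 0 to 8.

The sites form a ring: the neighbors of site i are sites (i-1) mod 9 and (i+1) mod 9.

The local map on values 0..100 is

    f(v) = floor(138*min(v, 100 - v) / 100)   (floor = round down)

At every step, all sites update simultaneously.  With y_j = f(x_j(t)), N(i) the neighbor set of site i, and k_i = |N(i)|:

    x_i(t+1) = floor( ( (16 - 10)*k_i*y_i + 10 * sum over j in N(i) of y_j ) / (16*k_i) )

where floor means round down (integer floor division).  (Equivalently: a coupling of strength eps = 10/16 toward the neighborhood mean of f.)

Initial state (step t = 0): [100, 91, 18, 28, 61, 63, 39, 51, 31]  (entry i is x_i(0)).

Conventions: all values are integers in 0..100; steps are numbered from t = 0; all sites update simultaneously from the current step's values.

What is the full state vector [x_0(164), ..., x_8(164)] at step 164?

Answer: [62, 62, 63, 63, 62, 62, 62, 62, 62]
Key observation: The state at step 10, [66, 66, 66, 66, 66, 66, 67, 67, 67], reappears at step 18: the system is in a cycle of period 8 from step 10 on.  Therefore the state at step 164 equals the state at step 10 + ((164 - 10) mod 8) = 12, which is [62, 62, 63, 63, 62, 62, 62, 62, 62].

Derivation:
t=0: [100, 91, 18, 28, 61, 63, 39, 51, 31]
t=1: [16, 12, 24, 38, 47, 52, 56, 54, 36]
t=2: [28, 23, 33, 49, 60, 63, 62, 57, 44]
t=3: [42, 37, 47, 56, 57, 52, 53, 57, 52]
t=4: [57, 56, 58, 60, 61, 63, 63, 62, 61]
t=5: [57, 58, 57, 55, 53, 51, 51, 52, 54]
t=6: [59, 58, 59, 61, 64, 66, 66, 65, 62]
t=7: [55, 56, 55, 52, 49, 46, 46, 48, 52]
t=8: [62, 61, 62, 65, 65, 64, 63, 65, 64]
t=9: [51, 52, 51, 49, 48, 49, 49, 49, 49]
t=10: [66, 66, 66, 66, 66, 66, 67, 67, 67]
t=11: [45, 46, 46, 46, 46, 45, 45, 45, 45]
t=12: [62, 62, 63, 63, 62, 62, 62, 62, 62]
t=13: [52, 51, 51, 51, 51, 52, 52, 52, 52]
t=14: [66, 66, 67, 67, 66, 66, 66, 66, 66]
t=15: [46, 45, 45, 45, 45, 46, 46, 46, 46]
t=16: [62, 62, 62, 62, 62, 62, 63, 63, 63]
t=17: [51, 52, 52, 52, 52, 51, 51, 51, 51]
t=18: [66, 66, 66, 66, 66, 66, 67, 67, 67]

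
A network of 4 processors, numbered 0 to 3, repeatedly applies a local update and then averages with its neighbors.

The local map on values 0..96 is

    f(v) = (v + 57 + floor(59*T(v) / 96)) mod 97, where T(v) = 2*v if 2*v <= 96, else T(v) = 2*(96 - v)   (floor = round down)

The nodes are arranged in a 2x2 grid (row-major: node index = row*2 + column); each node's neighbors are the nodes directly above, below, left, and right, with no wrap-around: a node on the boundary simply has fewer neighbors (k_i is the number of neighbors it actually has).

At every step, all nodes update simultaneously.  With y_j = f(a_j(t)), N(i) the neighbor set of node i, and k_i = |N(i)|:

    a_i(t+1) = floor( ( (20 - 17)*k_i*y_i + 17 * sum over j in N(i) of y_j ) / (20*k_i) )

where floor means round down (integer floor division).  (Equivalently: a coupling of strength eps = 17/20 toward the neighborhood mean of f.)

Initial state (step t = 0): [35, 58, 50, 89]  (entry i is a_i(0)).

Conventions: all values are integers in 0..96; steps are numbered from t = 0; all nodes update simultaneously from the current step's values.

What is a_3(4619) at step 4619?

Simulating step by step:
t=0: [35, 58, 50, 89]
t=1: [60, 49, 50, 63]
t=2: [65, 63, 63, 65]
t=3: [63, 63, 63, 63]
t=4: [63, 63, 63, 63]

Answer: a_3(4619) = 63
Key observation: The state at step 3, [63, 63, 63, 63], reappears at step 4: the system is in a cycle of period 1 from step 3 on.  Therefore the state at step 4619 equals the state at step 3 + ((4619 - 3) mod 1) = 3, which is [63, 63, 63, 63].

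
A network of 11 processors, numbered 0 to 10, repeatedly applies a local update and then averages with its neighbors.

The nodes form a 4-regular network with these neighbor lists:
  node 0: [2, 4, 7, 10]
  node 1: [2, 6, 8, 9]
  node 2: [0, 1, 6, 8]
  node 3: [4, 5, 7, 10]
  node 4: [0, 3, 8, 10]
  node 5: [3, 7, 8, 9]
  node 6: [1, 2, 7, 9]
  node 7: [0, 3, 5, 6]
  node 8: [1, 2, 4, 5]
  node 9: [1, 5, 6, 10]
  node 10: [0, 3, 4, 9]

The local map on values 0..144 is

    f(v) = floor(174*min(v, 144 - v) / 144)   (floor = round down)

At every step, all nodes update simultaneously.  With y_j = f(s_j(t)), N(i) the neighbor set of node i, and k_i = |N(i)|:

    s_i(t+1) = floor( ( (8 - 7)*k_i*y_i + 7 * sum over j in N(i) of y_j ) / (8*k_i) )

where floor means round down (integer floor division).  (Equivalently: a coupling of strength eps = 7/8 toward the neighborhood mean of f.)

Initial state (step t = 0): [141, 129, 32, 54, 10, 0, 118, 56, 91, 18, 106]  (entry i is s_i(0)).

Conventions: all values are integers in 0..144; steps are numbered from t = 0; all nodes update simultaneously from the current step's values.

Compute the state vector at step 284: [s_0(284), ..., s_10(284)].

Answer: [77, 77, 77, 78, 77, 77, 77, 77, 77, 77, 77]
Key observation: The state at step 7, [80, 80, 80, 79, 79, 79, 80, 79, 80, 80, 79], reappears at step 9: the system is in a cycle of period 2 from step 7 on.  Therefore the state at step 284 equals the state at step 7 + ((284 - 7) mod 2) = 8, which is [77, 77, 77, 78, 77, 77, 77, 77, 77, 77, 77].

Derivation:
t=0: [141, 129, 32, 54, 10, 0, 118, 56, 91, 18, 106]
t=1: [35, 35, 30, 35, 40, 47, 35, 30, 22, 23, 27]
t=2: [38, 33, 37, 42, 37, 35, 36, 44, 43, 41, 38]
t=3: [46, 45, 44, 46, 47, 49, 45, 46, 43, 43, 46]
t=4: [54, 52, 53, 56, 54, 53, 53, 55, 54, 54, 54]
t=5: [65, 64, 64, 65, 65, 65, 64, 65, 63, 63, 65]
t=6: [77, 76, 77, 78, 77, 77, 77, 77, 77, 77, 77]
t=7: [80, 80, 80, 79, 79, 79, 80, 79, 80, 80, 79]
t=8: [77, 77, 77, 78, 77, 77, 77, 77, 77, 77, 77]
t=9: [80, 80, 80, 79, 79, 79, 80, 79, 80, 80, 79]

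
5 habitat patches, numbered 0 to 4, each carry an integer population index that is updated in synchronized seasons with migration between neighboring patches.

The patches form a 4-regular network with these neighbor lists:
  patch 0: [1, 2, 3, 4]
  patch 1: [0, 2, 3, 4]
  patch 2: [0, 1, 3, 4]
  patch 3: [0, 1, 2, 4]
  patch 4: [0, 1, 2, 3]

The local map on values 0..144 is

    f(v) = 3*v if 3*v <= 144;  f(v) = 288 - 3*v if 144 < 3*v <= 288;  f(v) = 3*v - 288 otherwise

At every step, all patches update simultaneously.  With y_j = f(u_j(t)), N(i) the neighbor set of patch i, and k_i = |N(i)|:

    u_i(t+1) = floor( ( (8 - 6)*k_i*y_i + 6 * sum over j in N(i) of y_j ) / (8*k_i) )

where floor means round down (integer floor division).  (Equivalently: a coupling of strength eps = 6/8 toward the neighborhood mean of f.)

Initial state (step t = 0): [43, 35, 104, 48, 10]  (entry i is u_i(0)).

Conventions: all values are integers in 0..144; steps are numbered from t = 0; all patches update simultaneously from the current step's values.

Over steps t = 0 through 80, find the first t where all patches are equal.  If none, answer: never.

Simulating step by step:
t=0: [43, 35, 104, 48, 10]  (not all equal)
t=1: [89, 87, 82, 90, 82]  (not all equal)
t=2: [29, 29, 30, 29, 30]  (not all equal)
t=3: [88, 88, 88, 88, 88]  (all equal)

Answer: 3
Key observation: Synchronization is absorbing here: once all patches are equal they stay equal, and step 3 is the first all-equal step.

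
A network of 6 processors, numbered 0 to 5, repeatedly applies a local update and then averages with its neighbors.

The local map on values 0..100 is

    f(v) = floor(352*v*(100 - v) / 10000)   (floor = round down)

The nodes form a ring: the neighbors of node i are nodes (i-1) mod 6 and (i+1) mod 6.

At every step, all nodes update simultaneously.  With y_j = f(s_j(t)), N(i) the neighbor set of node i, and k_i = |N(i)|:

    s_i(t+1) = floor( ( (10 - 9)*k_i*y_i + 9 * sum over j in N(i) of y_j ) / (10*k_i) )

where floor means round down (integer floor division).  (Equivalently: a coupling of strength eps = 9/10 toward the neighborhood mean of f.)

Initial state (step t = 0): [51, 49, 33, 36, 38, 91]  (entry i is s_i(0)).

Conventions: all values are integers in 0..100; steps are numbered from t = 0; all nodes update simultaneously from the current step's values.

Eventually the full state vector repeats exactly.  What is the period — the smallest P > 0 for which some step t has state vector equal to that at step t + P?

Simulating step by step:
t=0: [51, 49, 33, 36, 38, 91]
t=1: [60, 82, 83, 79, 57, 78]
t=2: [58, 64, 53, 66, 61, 82]
t=3: [67, 85, 80, 84, 66, 80]
t=4: [52, 64, 46, 65, 54, 75]
t=5: [74, 86, 81, 86, 74, 84]
t=6: [46, 58, 43, 58, 46, 65]
t=7: [82, 86, 85, 86, 82, 86]
t=8: [42, 46, 42, 46, 42, 50]
t=9: [87, 85, 86, 85, 87, 85]
t=10: [43, 40, 43, 40, 43, 39]
t=11: [83, 85, 84, 85, 83, 85]
t=12: [44, 47, 44, 47, 44, 48]
t=13: [86, 86, 86, 86, 86, 86]
t=14: [42, 42, 42, 42, 42, 42]
t=15: [85, 85, 85, 85, 85, 85]
t=16: [44, 44, 44, 44, 44, 44]
t=17: [86, 86, 86, 86, 86, 86]

Answer: 4
Key observation: The state at step 13, [86, 86, 86, 86, 86, 86], reappears at step 17 — and no state repeats earlier — so the cycle the system enters has period 4.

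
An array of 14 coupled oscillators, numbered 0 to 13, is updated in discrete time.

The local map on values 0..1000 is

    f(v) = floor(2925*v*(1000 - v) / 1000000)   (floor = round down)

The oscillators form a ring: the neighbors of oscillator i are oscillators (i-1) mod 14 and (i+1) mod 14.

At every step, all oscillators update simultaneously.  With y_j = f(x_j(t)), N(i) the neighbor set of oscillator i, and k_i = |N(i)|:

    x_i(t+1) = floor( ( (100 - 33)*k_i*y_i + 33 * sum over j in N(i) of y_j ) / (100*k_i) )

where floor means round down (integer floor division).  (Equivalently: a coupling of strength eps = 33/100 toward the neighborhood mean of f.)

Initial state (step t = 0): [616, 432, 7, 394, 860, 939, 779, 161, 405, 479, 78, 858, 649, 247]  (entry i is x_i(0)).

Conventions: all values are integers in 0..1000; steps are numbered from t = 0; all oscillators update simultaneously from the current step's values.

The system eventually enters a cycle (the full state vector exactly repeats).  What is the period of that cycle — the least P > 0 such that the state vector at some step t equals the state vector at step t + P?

Simulating step by step:
t=0: [616, 432, 7, 394, 860, 939, 779, 161, 405, 479, 78, 858, 649, 247]
t=1: [671, 597, 246, 529, 378, 252, 429, 463, 657, 639, 319, 383, 594, 588]
t=2: [664, 666, 599, 690, 671, 600, 690, 713, 672, 665, 650, 684, 703, 697]
t=3: [645, 658, 680, 641, 651, 679, 633, 610, 637, 652, 657, 633, 614, 621]
t=4: [670, 656, 645, 665, 661, 648, 674, 689, 676, 664, 662, 678, 689, 685]
t=5: [645, 659, 664, 654, 656, 660, 643, 630, 639, 650, 651, 638, 628, 632]
t=6: [668, 658, 654, 659, 659, 659, 670, 678, 673, 666, 665, 674, 681, 678]
t=7: [648, 656, 659, 657, 657, 655, 646, 640, 643, 649, 649, 642, 636, 639]
t=8: [667, 660, 657, 658, 659, 661, 667, 671, 670, 666, 666, 671, 675, 673]
t=9: [649, 655, 658, 658, 656, 654, 649, 645, 646, 649, 649, 645, 641, 643]
t=10: [665, 660, 658, 658, 659, 661, 665, 668, 667, 666, 666, 669, 672, 670]
t=11: [651, 655, 657, 657, 656, 654, 651, 648, 649, 649, 649, 647, 644, 646]
t=12: [664, 660, 659, 659, 660, 661, 664, 666, 666, 666, 666, 668, 669, 667]
t=13: [652, 655, 656, 656, 656, 654, 652, 650, 650, 650, 649, 648, 647, 649]
t=14: [663, 660, 660, 660, 660, 661, 663, 664, 665, 665, 666, 667, 667, 665]
t=15: [653, 655, 656, 656, 655, 654, 653, 652, 651, 650, 650, 649, 649, 651]
t=16: [662, 660, 660, 660, 660, 661, 662, 663, 664, 664, 665, 665, 665, 664]
t=17: [654, 655, 656, 656, 655, 655, 654, 653, 652, 651, 651, 651, 651, 652]
t=18: [661, 660, 660, 660, 660, 660, 661, 662, 663, 663, 664, 664, 663, 662]
t=19: [655, 655, 656, 656, 656, 655, 655, 654, 653, 652, 652, 652, 653, 654]
t=20: [660, 660, 660, 660, 660, 660, 660, 661, 662, 662, 663, 662, 662, 661]
t=21: [655, 656, 656, 656, 656, 656, 655, 655, 654, 653, 653, 653, 654, 655]
t=22: [660, 660, 660, 660, 660, 660, 660, 660, 661, 661, 662, 661, 661, 660]
t=23: [656, 656, 656, 656, 656, 656, 656, 655, 655, 654, 654, 654, 655, 655]
t=24: [660, 660, 660, 660, 660, 660, 660, 660, 660, 660, 661, 660, 660, 660]
t=25: [656, 656, 656, 656, 656, 656, 656, 656, 656, 655, 655, 655, 656, 656]
t=26: [660, 660, 660, 660, 660, 660, 660, 660, 660, 660, 660, 660, 660, 660]
t=27: [656, 656, 656, 656, 656, 656, 656, 656, 656, 656, 656, 656, 656, 656]
t=28: [660, 660, 660, 660, 660, 660, 660, 660, 660, 660, 660, 660, 660, 660]

Answer: 2
Key observation: The state at step 26, [660, 660, 660, 660, 660, 660, 660, 660, 660, 660, 660, 660, 660, 660], reappears at step 28 — and no state repeats earlier — so the cycle the system enters has period 2.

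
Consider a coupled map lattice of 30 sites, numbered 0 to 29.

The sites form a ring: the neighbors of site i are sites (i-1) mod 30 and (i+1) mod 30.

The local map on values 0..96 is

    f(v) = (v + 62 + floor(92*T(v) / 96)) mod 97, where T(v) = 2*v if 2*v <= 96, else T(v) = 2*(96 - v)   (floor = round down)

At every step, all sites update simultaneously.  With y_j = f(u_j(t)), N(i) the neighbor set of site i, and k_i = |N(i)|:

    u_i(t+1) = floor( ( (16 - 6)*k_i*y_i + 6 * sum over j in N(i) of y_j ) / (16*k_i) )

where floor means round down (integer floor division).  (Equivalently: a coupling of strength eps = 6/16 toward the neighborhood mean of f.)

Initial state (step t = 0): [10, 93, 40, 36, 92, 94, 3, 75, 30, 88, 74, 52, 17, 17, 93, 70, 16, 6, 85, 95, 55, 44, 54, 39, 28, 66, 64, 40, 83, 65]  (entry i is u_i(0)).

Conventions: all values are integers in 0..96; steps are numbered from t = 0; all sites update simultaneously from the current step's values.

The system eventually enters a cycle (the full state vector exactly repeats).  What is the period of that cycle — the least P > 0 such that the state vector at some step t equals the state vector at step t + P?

Answer: 2
Key observation: The state at step 15, [78, 77, 75, 74, 73, 72, 72, 72, 72, 72, 73, 73, 74, 74, 74, 74, 74, 75, 76, 76, 77, 77, 76, 76, 76, 77, 78, 78, 79, 78], reappears at step 17 — and no state repeats earlier — so the cycle the system enters has period 2.

Derivation:
t=0: [10, 93, 40, 36, 92, 94, 3, 75, 30, 88, 74, 52, 17, 17, 93, 70, 16, 6, 85, 95, 55, 44, 54, 39, 28, 66, 64, 40, 83, 65]
t=1: [85, 71, 75, 70, 64, 63, 70, 72, 60, 67, 64, 20, 12, 23, 57, 66, 37, 64, 70, 51, 29, 58, 33, 57, 59, 80, 87, 81, 76, 86]
t=2: [73, 80, 81, 84, 89, 89, 85, 85, 90, 88, 76, 31, 10, 38, 82, 86, 78, 85, 70, 28, 49, 80, 73, 89, 90, 77, 71, 74, 76, 71]
t=3: [80, 76, 73, 71, 67, 67, 70, 70, 67, 69, 72, 66, 81, 77, 72, 71, 74, 74, 74, 45, 27, 63, 77, 69, 68, 76, 81, 81, 80, 82]
t=4: [75, 78, 81, 83, 86, 86, 84, 84, 86, 85, 84, 84, 77, 78, 82, 82, 81, 81, 83, 83, 61, 79, 81, 83, 84, 79, 74, 74, 74, 73]
t=5: [79, 77, 74, 72, 70, 70, 71, 71, 70, 71, 71, 73, 76, 76, 73, 73, 73, 73, 72, 75, 85, 78, 74, 72, 72, 76, 80, 81, 81, 81]
t=6: [76, 78, 80, 82, 83, 83, 83, 83, 83, 83, 82, 81, 79, 79, 81, 82, 82, 82, 82, 78, 73, 76, 80, 82, 82, 79, 75, 74, 74, 74]
t=7: [79, 77, 75, 73, 72, 72, 72, 72, 72, 72, 73, 74, 75, 75, 74, 73, 73, 73, 73, 77, 80, 78, 75, 73, 73, 76, 79, 80, 81, 80]
t=8: [76, 78, 80, 81, 82, 83, 83, 83, 83, 82, 82, 81, 80, 80, 81, 81, 82, 82, 81, 78, 75, 77, 79, 81, 81, 79, 76, 75, 74, 75]
t=9: [78, 77, 75, 74, 73, 72, 72, 72, 72, 72, 73, 74, 74, 74, 74, 73, 73, 73, 74, 77, 79, 78, 76, 74, 74, 76, 78, 80, 80, 80]
t=10: [76, 78, 79, 81, 82, 82, 83, 83, 83, 82, 82, 81, 81, 81, 81, 81, 82, 81, 80, 78, 76, 77, 79, 80, 80, 79, 77, 75, 75, 75]
t=11: [78, 77, 75, 74, 73, 72, 72, 72, 72, 72, 73, 73, 74, 74, 74, 73, 73, 74, 75, 77, 78, 77, 76, 75, 75, 76, 78, 79, 80, 79]
t=12: [77, 78, 79, 81, 82, 82, 83, 83, 83, 82, 82, 81, 81, 81, 81, 81, 81, 81, 79, 78, 77, 78, 79, 79, 79, 78, 77, 76, 75, 76]
t=13: [78, 77, 75, 74, 73, 72, 72, 72, 72, 72, 73, 73, 74, 74, 74, 74, 74, 74, 75, 77, 77, 77, 76, 76, 76, 77, 78, 79, 79, 79]
t=14: [77, 78, 79, 81, 82, 82, 83, 83, 83, 82, 82, 81, 81, 81, 81, 81, 81, 80, 79, 78, 78, 78, 78, 79, 78, 78, 77, 76, 76, 76]
t=15: [78, 77, 75, 74, 73, 72, 72, 72, 72, 72, 73, 73, 74, 74, 74, 74, 74, 75, 76, 76, 77, 77, 76, 76, 76, 77, 78, 78, 79, 78]
t=16: [77, 78, 79, 81, 82, 82, 83, 83, 83, 82, 82, 81, 81, 81, 81, 81, 80, 80, 79, 78, 78, 78, 78, 79, 78, 78, 77, 76, 76, 76]
t=17: [78, 77, 75, 74, 73, 72, 72, 72, 72, 72, 73, 73, 74, 74, 74, 74, 74, 75, 76, 76, 77, 77, 76, 76, 76, 77, 78, 78, 79, 78]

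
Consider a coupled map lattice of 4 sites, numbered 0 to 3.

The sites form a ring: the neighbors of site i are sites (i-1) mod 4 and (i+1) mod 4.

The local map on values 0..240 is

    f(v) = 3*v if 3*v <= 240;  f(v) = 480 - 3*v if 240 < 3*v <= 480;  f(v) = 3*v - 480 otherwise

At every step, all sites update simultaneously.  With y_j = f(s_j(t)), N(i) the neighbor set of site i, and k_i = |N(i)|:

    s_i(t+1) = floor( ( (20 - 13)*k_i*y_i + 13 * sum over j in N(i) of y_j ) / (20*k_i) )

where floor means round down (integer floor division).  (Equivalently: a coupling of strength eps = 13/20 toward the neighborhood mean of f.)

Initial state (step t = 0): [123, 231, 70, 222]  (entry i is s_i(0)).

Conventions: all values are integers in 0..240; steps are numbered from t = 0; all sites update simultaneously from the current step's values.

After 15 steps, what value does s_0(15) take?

Answer: s_0(15) = 86

Derivation:
t=0: [123, 231, 70, 222]
t=1: [168, 178, 203, 169]
t=2: [34, 68, 71, 59]
t=3: [159, 173, 198, 164]
t=4: [17, 51, 56, 42]
t=5: [108, 124, 149, 115]
t=6: [133, 99, 90, 108]
t=7: [138, 158, 183, 149]
t=8: [35, 45, 36, 55]
t=9: [134, 116, 135, 126]
t=10: [103, 95, 102, 85]
t=11: [196, 180, 197, 190]
t=12: [86, 92, 87, 102]
t=13: [200, 214, 199, 204]
t=14: [137, 133, 136, 123]
t=15: [86, 74, 87, 84]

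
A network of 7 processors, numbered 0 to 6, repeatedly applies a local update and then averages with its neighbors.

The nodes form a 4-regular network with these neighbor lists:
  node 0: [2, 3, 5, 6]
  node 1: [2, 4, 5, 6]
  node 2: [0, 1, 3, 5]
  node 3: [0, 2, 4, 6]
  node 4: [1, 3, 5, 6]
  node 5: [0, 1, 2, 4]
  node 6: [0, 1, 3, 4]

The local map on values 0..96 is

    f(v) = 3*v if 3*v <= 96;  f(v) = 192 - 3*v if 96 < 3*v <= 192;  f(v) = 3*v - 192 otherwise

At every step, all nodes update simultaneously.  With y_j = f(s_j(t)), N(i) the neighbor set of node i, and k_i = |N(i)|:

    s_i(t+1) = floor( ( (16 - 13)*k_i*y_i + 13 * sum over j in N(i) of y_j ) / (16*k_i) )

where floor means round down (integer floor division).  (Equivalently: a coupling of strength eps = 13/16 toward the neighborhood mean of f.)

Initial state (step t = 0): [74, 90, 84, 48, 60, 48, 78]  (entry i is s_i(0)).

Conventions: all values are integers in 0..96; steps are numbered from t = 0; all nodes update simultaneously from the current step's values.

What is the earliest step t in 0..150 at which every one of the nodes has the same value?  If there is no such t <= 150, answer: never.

Simulating step by step:
t=0: [74, 90, 84, 48, 60, 48, 78]  (not all equal)
t=1: [45, 47, 52, 38, 46, 45, 42]  (not all equal)
t=2: [58, 52, 56, 57, 61, 50, 61]  (not all equal)
t=3: [22, 23, 28, 16, 23, 25, 18]  (not all equal)
t=4: [65, 70, 68, 64, 62, 72, 61]  (not all equal)
t=5: [9, 13, 11, 6, 11, 12, 7]  (not all equal)
t=6: [27, 32, 30, 26, 29, 33, 27]  (not all equal)
t=7: [84, 89, 87, 83, 87, 89, 84]  (not all equal)
t=8: [64, 69, 67, 63, 67, 69, 64]  (not all equal)
t=9: [5, 9, 8, 4, 8, 9, 5]  (not all equal)
t=10: [18, 23, 20, 18, 20, 23, 18]  (not all equal)
t=11: [58, 62, 61, 56, 61, 62, 58]  (not all equal)
t=12: [14, 9, 12, 15, 12, 9, 14]  (not all equal)
t=13: [38, 33, 35, 40, 35, 33, 38]  (not all equal)
t=14: [81, 87, 84, 80, 84, 87, 81]  (not all equal)
t=15: [55, 61, 59, 54, 59, 61, 55]  (not all equal)
t=16: [21, 15, 18, 22, 18, 15, 21]  (not all equal)
t=17: [58, 52, 54, 59, 54, 52, 58]  (not all equal)
t=18: [23, 29, 26, 22, 26, 29, 23]  (not all equal)
t=19: [73, 79, 77, 72, 77, 79, 73]  (not all equal)
t=20: [32, 38, 35, 31, 35, 38, 32]  (not all equal)
t=21: [89, 85, 86, 91, 86, 85, 89]  (not all equal)
t=22: [71, 66, 69, 72, 69, 66, 71]  (not all equal)
t=23: [17, 12, 14, 19, 14, 12, 17]  (not all equal)
t=24: [47, 41, 44, 48, 44, 41, 47]  (not all equal)
t=25: [55, 61, 59, 54, 59, 61, 55]  (not all equal)

Answer: never
Key observation: The state at step 15 reappears at step 25 — the system is in a cycle of period 10 from step 15 on.  No step 0..25 is synchronized, and the cycle repeats forever, so no step up to 150 (or ever) has all nodes equal.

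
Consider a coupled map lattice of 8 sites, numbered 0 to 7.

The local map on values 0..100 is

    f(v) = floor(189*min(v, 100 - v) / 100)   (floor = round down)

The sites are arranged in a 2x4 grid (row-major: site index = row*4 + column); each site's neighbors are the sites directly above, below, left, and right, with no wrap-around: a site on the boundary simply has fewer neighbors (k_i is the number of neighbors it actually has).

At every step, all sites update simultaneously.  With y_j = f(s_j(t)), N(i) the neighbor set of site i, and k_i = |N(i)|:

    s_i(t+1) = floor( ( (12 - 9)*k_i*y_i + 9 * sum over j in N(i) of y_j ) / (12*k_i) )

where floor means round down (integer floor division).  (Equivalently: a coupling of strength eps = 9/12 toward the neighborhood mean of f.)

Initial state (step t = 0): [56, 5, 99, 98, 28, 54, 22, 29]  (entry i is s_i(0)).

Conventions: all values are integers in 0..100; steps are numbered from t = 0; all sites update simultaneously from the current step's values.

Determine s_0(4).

Simulating step by step:
t=0: [56, 5, 99, 98, 28, 54, 22, 29]
t=1: [43, 44, 13, 21, 76, 47, 45, 30]
t=2: [68, 69, 57, 39, 74, 75, 63, 60]
t=3: [55, 61, 70, 76, 52, 55, 68, 72]
t=4: [82, 74, 58, 51, 86, 77, 63, 52]

Answer: s_0(4) = 82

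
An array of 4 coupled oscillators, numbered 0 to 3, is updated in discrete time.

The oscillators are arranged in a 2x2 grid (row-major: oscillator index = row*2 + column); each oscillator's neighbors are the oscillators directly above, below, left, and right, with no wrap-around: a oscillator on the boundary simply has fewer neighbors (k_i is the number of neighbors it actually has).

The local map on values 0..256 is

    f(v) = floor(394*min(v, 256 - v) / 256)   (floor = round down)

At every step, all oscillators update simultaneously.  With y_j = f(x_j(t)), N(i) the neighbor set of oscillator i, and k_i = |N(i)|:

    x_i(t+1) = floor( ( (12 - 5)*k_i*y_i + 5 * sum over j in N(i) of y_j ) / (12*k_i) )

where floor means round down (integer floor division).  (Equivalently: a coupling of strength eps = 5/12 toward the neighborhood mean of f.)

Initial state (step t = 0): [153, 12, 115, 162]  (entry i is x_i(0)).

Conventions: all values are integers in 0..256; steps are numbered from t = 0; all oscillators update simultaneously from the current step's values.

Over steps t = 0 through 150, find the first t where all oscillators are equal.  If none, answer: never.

Simulating step by step:
t=0: [153, 12, 115, 162]  (not all equal)
t=1: [132, 73, 165, 124]  (not all equal)
t=2: [163, 144, 160, 163]  (not all equal)
t=3: [149, 159, 145, 149]  (not all equal)
t=4: [162, 155, 167, 162]  (not all equal)
t=5: [144, 150, 139, 144]  (not all equal)
t=6: [171, 166, 176, 171]  (not all equal)
t=7: [130, 134, 125, 130]  (not all equal)
t=8: [191, 189, 192, 191]  (not all equal)
t=9: [100, 101, 98, 100]  (not all equal)
t=10: [152, 154, 151, 152]  (not all equal)
t=11: [159, 157, 160, 159]  (not all equal)
t=12: [149, 150, 147, 149]  (not all equal)
t=13: [164, 163, 165, 164]  (not all equal)
t=14: [141, 142, 140, 141]  (not all equal)
t=15: [176, 175, 177, 176]  (not all equal)
t=16: [122, 123, 121, 122]  (not all equal)
t=17: [187, 188, 186, 187]  (not all equal)
t=18: [105, 104, 106, 105]  (not all equal)
t=19: [161, 160, 162, 161]  (not all equal)
t=20: [145, 146, 144, 145]  (not all equal)
t=21: [170, 169, 171, 170]  (not all equal)
t=22: [131, 132, 130, 131]  (not all equal)
t=23: [191, 190, 192, 191]  (not all equal)
t=24: [99, 100, 98, 99]  (not all equal)
t=25: [151, 152, 150, 151]  (not all equal)
t=26: [161, 160, 162, 161]  (not all equal)

Answer: never
Key observation: The state at step 19 reappears at step 26 — the system is in a cycle of period 7 from step 19 on.  No step 0..26 is synchronized, and the cycle repeats forever, so no step up to 150 (or ever) has all oscillators equal.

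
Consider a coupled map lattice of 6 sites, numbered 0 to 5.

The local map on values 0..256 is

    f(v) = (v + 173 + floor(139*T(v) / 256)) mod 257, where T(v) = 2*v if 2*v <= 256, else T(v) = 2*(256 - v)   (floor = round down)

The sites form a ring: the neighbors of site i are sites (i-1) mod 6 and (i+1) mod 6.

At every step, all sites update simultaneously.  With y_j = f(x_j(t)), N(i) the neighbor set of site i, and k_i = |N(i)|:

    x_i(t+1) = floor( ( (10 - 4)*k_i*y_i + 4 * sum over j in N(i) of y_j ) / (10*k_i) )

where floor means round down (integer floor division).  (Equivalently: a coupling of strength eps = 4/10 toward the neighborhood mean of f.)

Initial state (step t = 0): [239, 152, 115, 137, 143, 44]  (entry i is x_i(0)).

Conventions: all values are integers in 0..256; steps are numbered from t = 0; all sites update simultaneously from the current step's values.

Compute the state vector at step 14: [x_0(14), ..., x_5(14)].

Answer: [178, 178, 178, 178, 178, 178]

Derivation:
t=0: [239, 152, 115, 137, 143, 44]
t=1: [141, 173, 165, 176, 146, 75]
t=2: [158, 179, 178, 178, 158, 115]
t=3: [174, 178, 178, 178, 174, 165]
t=4: [178, 178, 178, 178, 178, 179]
t=5: [178, 178, 178, 178, 178, 178]
t=6: [178, 178, 178, 178, 178, 178]
t=7: [178, 178, 178, 178, 178, 178]
t=8: [178, 178, 178, 178, 178, 178]
t=9: [178, 178, 178, 178, 178, 178]
t=10: [178, 178, 178, 178, 178, 178]
t=11: [178, 178, 178, 178, 178, 178]
t=12: [178, 178, 178, 178, 178, 178]
t=13: [178, 178, 178, 178, 178, 178]
t=14: [178, 178, 178, 178, 178, 178]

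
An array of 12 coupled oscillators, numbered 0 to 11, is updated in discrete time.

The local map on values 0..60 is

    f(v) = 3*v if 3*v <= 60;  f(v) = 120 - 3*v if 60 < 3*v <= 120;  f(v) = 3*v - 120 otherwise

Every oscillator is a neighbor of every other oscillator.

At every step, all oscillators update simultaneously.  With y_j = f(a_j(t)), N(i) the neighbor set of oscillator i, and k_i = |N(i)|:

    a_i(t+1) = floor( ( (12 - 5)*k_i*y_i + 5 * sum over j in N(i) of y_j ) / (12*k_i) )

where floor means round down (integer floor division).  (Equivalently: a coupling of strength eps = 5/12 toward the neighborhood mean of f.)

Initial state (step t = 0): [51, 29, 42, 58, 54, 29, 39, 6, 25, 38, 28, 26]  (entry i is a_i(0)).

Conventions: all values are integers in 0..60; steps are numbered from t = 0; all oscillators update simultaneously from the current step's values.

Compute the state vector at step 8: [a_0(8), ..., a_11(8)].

Answer: [14, 14, 40, 22, 14, 14, 38, 38, 12, 40, 22, 14]

Derivation:
t=0: [51, 29, 42, 58, 54, 29, 39, 6, 25, 38, 28, 26]
t=1: [31, 31, 16, 42, 36, 31, 14, 23, 37, 16, 32, 36]
t=2: [27, 27, 38, 15, 19, 27, 35, 40, 17, 38, 25, 19]
t=3: [36, 36, 18, 39, 46, 36, 23, 15, 42, 18, 39, 46]
t=4: [17, 17, 40, 12, 20, 17, 38, 35, 14, 40, 12, 20]
t=5: [43, 43, 15, 35, 48, 43, 18, 23, 38, 15, 35, 48]
t=6: [16, 16, 36, 19, 24, 16, 41, 39, 14, 36, 19, 24]
t=7: [42, 42, 22, 47, 42, 42, 17, 17, 39, 22, 47, 42]
t=8: [14, 14, 40, 22, 14, 14, 38, 38, 12, 40, 22, 14]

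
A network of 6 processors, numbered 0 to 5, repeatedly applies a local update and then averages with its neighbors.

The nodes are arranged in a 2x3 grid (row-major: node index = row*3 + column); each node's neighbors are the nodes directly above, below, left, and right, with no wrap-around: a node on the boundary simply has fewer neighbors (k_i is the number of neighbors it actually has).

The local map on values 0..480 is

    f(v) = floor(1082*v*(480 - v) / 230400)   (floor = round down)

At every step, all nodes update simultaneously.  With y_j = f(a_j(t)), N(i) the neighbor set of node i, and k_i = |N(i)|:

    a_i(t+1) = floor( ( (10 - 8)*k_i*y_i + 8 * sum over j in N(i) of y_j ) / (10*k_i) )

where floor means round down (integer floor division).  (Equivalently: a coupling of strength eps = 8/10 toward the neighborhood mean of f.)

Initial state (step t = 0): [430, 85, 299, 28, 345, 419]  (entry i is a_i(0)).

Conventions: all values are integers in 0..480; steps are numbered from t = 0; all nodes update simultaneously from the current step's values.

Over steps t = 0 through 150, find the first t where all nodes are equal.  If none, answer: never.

Answer: 4
Key observation: Synchronization is absorbing here: once all nodes are equal they stay equal, and step 4 is the first all-equal step.

Derivation:
t=0: [430, 85, 299, 28, 345, 419]  (not all equal)
t=1: [106, 183, 161, 139, 133, 212]  (not all equal)
t=2: [228, 222, 256, 205, 241, 236]  (not all equal)
t=3: [266, 269, 269, 268, 267, 269]  (not all equal)
t=4: [266, 266, 266, 266, 266, 266]  (all equal)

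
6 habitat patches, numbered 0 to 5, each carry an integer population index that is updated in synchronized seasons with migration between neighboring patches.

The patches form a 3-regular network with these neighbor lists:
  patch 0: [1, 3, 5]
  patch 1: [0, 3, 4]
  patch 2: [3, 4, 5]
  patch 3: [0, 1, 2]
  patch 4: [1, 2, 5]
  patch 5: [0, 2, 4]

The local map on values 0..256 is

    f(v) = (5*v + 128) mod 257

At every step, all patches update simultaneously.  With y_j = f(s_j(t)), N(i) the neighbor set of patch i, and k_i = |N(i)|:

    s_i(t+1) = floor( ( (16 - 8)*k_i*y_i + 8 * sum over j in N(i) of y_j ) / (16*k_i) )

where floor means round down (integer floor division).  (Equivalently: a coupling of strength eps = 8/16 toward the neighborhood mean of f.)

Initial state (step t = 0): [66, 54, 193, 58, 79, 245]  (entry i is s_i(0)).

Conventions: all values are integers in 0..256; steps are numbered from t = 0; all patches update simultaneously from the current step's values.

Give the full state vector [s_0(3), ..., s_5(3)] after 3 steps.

Simulating step by step:
t=0: [66, 54, 193, 58, 79, 245]
t=1: [162, 132, 72, 148, 50, 79]
t=2: [104, 72, 153, 117, 103, 91]
t=3: [150, 192, 127, 180, 134, 98]

Answer: [150, 192, 127, 180, 134, 98]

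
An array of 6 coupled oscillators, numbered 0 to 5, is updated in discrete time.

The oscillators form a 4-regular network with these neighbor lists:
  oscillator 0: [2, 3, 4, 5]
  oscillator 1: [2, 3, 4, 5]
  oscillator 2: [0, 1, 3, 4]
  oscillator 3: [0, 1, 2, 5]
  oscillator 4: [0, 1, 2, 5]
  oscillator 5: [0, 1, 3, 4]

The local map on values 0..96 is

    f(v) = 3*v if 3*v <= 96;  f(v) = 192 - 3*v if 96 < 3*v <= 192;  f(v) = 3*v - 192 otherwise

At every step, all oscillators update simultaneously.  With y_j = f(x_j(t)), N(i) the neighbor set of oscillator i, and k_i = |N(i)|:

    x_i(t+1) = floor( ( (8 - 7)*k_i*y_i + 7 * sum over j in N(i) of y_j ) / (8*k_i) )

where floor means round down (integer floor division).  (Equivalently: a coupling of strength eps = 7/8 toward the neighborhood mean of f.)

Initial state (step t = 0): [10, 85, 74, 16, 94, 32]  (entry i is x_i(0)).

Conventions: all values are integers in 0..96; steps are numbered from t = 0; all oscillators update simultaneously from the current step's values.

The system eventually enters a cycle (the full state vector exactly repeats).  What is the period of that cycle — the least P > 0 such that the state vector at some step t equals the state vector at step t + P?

Answer: 3
Key observation: The state at step 17, [55, 55, 54, 55, 55, 54], reappears at step 20 — and no state repeats earlier — so the cycle the system enters has period 3.

Derivation:
t=0: [10, 85, 74, 16, 94, 32]
t=1: [61, 65, 54, 53, 59, 62]
t=2: [19, 18, 16, 14, 12, 13]
t=3: [43, 42, 47, 48, 47, 46]
t=4: [52, 52, 56, 57, 57, 56]
t=5: [24, 24, 27, 28, 28, 27]
t=6: [81, 81, 78, 77, 77, 78]
t=7: [41, 41, 44, 45, 45, 44]
t=8: [59, 59, 62, 63, 63, 62]
t=9: [5, 5, 8, 9, 9, 8]
t=10: [24, 24, 21, 20, 20, 21]
t=11: [62, 62, 65, 66, 66, 65]
t=12: [4, 4, 5, 4, 4, 5]
t=13: [13, 13, 12, 13, 13, 12]
t=14: [37, 37, 38, 37, 37, 38]
t=15: [79, 79, 80, 79, 79, 80]
t=16: [46, 46, 45, 46, 46, 45]
t=17: [55, 55, 54, 55, 55, 54]
t=18: [28, 28, 27, 28, 28, 27]
t=19: [82, 82, 83, 82, 82, 83]
t=20: [55, 55, 54, 55, 55, 54]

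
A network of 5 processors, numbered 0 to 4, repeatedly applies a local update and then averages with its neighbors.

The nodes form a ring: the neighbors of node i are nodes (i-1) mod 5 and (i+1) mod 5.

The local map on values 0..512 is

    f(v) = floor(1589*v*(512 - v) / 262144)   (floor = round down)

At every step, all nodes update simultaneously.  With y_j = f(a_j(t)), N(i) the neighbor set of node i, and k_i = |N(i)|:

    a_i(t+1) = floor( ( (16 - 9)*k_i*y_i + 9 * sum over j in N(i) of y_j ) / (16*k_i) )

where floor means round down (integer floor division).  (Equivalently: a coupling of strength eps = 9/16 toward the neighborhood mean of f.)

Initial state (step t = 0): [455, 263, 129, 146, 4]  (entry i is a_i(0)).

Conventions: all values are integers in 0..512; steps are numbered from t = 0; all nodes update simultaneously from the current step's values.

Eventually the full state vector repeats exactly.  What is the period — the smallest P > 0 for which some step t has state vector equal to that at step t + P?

Answer: 2
Key observation: The state at step 26, [391, 391, 391, 391, 391], reappears at step 28 — and no state repeats earlier — so the cycle the system enters has period 2.

Derivation:
t=0: [455, 263, 129, 146, 4]
t=1: [183, 301, 333, 228, 140]
t=2: [355, 371, 376, 361, 350]
t=3: [333, 320, 317, 327, 337]
t=4: [362, 369, 371, 365, 360]
t=5: [326, 321, 319, 324, 328]
t=6: [367, 370, 371, 369, 366]
t=7: [321, 318, 317, 319, 321]
t=8: [371, 372, 373, 372, 371]
t=9: [316, 315, 314, 315, 316]
t=10: [375, 375, 376, 375, 375]
t=11: [311, 310, 310, 310, 311]
t=12: [378, 378, 379, 378, 378]
t=13: [307, 306, 306, 306, 307]
t=14: [381, 381, 382, 381, 381]
t=15: [302, 301, 301, 301, 302]
t=16: [384, 384, 384, 384, 384]
t=17: [297, 297, 297, 297, 297]
t=18: [387, 387, 387, 387, 387]
t=19: [293, 293, 293, 293, 293]
t=20: [388, 388, 388, 388, 388]
t=21: [291, 291, 291, 291, 291]
t=22: [389, 389, 389, 389, 389]
t=23: [290, 290, 290, 290, 290]
t=24: [390, 390, 390, 390, 390]
t=25: [288, 288, 288, 288, 288]
t=26: [391, 391, 391, 391, 391]
t=27: [286, 286, 286, 286, 286]
t=28: [391, 391, 391, 391, 391]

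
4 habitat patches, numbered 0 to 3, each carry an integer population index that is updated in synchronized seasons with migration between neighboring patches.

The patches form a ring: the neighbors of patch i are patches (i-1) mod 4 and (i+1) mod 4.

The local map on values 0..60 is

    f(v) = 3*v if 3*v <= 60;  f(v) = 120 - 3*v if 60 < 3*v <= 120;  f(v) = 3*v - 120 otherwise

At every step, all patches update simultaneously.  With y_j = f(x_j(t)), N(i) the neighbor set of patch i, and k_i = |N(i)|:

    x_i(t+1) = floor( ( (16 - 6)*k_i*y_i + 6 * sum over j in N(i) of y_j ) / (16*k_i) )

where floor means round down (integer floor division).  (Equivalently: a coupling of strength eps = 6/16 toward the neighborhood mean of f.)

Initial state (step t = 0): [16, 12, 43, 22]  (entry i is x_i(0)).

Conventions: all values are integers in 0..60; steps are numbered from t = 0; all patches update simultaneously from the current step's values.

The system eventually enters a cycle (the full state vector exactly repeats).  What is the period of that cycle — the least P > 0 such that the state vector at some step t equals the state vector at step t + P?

Answer: 2
Key observation: The state at step 74, [48, 48, 48, 48], reappears at step 76 — and no state repeats earlier — so the cycle the system enters has period 2.

Derivation:
t=0: [16, 12, 43, 22]
t=1: [46, 33, 22, 44]
t=2: [17, 26, 39, 21]
t=3: [50, 36, 20, 45]
t=4: [23, 24, 42, 26]
t=5: [48, 40, 20, 36]
t=6: [17, 15, 39, 23]
t=7: [49, 38, 19, 42]
t=8: [19, 19, 37, 19]
t=9: [57, 48, 27, 48]
t=10: [40, 31, 33, 31]
t=11: [10, 20, 23, 20]
t=12: [41, 52, 54, 52]
t=13: [15, 30, 39, 30]
t=14: [39, 27, 13, 27]
t=15: [16, 32, 39, 32]
t=16: [39, 24, 10, 24]
t=17: [19, 36, 36, 36]
t=18: [40, 20, 12, 20]
t=19: [22, 44, 45, 44]
t=20: [38, 20, 13, 20]
t=21: [26, 45, 46, 45]
t=22: [31, 20, 16, 20]
t=23: [39, 51, 52, 51]
t=24: [14, 27, 34, 27]
t=25: [40, 35, 25, 35]
t=26: [5, 17, 33, 17]
t=27: [28, 38, 32, 38]
t=28: [24, 15, 17, 15]
t=29: [46, 46, 48, 46]
t=30: [18, 19, 21, 19]
t=31: [55, 56, 57, 56]
t=32: [46, 48, 49, 48]
t=33: [20, 23, 25, 23]
t=34: [56, 51, 47, 51]
t=35: [42, 33, 25, 33]
t=36: [11, 22, 36, 22]
t=37: [40, 42, 27, 42]
t=38: [2, 11, 26, 11]
t=39: [16, 29, 38, 29]
t=40: [42, 30, 16, 30]
t=41: [15, 28, 41, 28]
t=42: [41, 31, 15, 31]
t=43: [12, 25, 38, 25]
t=44: [39, 36, 20, 36]
t=45: [6, 19, 42, 19]
t=46: [32, 40, 25, 40]
t=47: [15, 12, 28, 12]
t=48: [41, 37, 36, 37]
t=49: [5, 8, 10, 8]
t=50: [18, 23, 27, 23]
t=51: [52, 49, 43, 49]
t=52: [32, 25, 15, 25]
t=53: [31, 41, 45, 41]
t=54: [18, 9, 10, 9]
t=55: [43, 32, 28, 32]
t=56: [14, 23, 31, 23]
t=57: [45, 44, 36, 44]
t=58: [13, 12, 12, 12]
t=59: [37, 36, 36, 36]
t=60: [10, 11, 12, 11]
t=61: [31, 33, 34, 33]
t=62: [24, 21, 19, 21]
t=63: [51, 55, 57, 55]
t=64: [37, 43, 48, 43]
t=65: [9, 11, 18, 11]
t=66: [29, 35, 46, 35]
t=67: [26, 18, 16, 18]
t=68: [46, 50, 50, 50]
t=69: [22, 27, 30, 27]
t=70: [48, 40, 33, 40]
t=71: [15, 8, 13, 8]
t=72: [37, 30, 33, 30]
t=73: [16, 24, 24, 24]
t=74: [48, 48, 48, 48]
t=75: [24, 24, 24, 24]
t=76: [48, 48, 48, 48]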